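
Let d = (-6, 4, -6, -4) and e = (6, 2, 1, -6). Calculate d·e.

d · e = (-6)·6 + 4·2 + (-6)·1 + (-4)·(-6) = -36 + 8 - 6 + 24 = -10

-10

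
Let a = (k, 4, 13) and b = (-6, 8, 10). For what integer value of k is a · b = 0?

a · b = k·(-6) + 4·8 + 13·10 = 162 - 6k
Set equal to 0: -6k = -162, so k = 27.

27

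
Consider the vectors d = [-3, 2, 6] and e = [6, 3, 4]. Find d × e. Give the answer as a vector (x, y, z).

(-10, 48, -21)

i: 2·4 - 6·3 = 8 - 18 = -10
j: 6·6 - (-3)·4 = 36 - (-12) = 48
k: (-3)·3 - 2·6 = -9 - 12 = -21
d × e = (-10, 48, -21)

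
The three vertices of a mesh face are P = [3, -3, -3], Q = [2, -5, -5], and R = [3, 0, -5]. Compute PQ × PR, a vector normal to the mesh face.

PQ = (-1, -2, -2)
PR = (0, 3, -2)
i: (-2)·(-2) - (-2)·3 = 4 - (-6) = 10
j: (-2)·0 - (-1)·(-2) = 0 - 2 = -2
k: (-1)·3 - (-2)·0 = -3 - 0 = -3
PQ × PR = (10, -2, -3)

(10, -2, -3)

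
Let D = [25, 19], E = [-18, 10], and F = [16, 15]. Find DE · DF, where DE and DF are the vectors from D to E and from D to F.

423

DE = E − D = (-43, -9)
DF = F − D = (-9, -4)
DE · DF = (-43)·(-9) + (-9)·(-4) = 387 + 36 = 423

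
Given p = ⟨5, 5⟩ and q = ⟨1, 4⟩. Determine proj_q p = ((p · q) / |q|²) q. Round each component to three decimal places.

p · q = 5·1 + 5·4 = 5 + 20 = 25
|q|² = 1 + 16 = 17
proj_q p = (25/17) · (1, 4) ≈ (1.471, 5.882)

(1.471, 5.882)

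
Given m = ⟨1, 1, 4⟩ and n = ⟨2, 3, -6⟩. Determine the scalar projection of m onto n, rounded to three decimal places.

m · n = 1·2 + 1·3 + 4·(-6) = 2 + 3 - 24 = -19
|n| = √(4 + 9 + 36) = √49 ≈ 7.0000
comp_n m = -19 / √49 ≈ -2.714

-2.714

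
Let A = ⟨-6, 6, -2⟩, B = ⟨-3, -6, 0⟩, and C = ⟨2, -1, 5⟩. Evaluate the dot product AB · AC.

AB = B − A = (3, -12, 2)
AC = C − A = (8, -7, 7)
AB · AC = 3·8 + (-12)·(-7) + 2·7 = 24 + 84 + 14 = 122

122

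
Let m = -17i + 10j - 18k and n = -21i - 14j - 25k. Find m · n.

m · n = (-17)·(-21) + 10·(-14) + (-18)·(-25) = 357 - 140 + 450 = 667

667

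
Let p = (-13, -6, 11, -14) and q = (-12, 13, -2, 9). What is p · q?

-70

p · q = (-13)·(-12) + (-6)·13 + 11·(-2) + (-14)·9 = 156 - 78 - 22 - 126 = -70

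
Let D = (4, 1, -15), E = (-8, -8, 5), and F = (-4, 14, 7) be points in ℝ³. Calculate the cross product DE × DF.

DE = (-12, -9, 20)
DF = (-8, 13, 22)
i: (-9)·22 - 20·13 = -198 - 260 = -458
j: 20·(-8) - (-12)·22 = -160 - (-264) = 104
k: (-12)·13 - (-9)·(-8) = -156 - 72 = -228
DE × DF = (-458, 104, -228)

(-458, 104, -228)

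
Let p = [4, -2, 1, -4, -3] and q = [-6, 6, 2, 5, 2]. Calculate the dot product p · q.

p · q = 4·(-6) + (-2)·6 + 1·2 + (-4)·5 + (-3)·2 = -24 - 12 + 2 - 20 - 6 = -60

-60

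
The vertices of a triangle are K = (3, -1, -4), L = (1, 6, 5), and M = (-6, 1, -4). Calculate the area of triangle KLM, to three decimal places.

50.907

KL = (-2, 7, 9),  KM = (-9, 2, 0)
i: 7·0 - 9·2 = 0 - 18 = -18
j: 9·(-9) - (-2)·0 = -81 - 0 = -81
k: (-2)·2 - 7·(-9) = -4 - (-63) = 59
KL × KM = (-18, -81, 59)
|KL × KM| = √10366 ≈ 101.8136
area = ½ · 101.8136 ≈ 50.907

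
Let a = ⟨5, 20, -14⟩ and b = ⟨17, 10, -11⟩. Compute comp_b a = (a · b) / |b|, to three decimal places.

19.439

a · b = 5·17 + 20·10 + (-14)·(-11) = 85 + 200 + 154 = 439
|b| = √(289 + 100 + 121) = √510 ≈ 22.5832
comp_b a = 439 / √510 ≈ 19.439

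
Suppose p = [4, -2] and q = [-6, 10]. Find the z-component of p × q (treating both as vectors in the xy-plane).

28

4·10 - (-2)·(-6) = 40 - 12 = 28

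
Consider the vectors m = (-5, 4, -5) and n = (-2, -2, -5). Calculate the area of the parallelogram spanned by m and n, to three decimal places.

38.066

i: 4·(-5) - (-5)·(-2) = -20 - 10 = -30
j: (-5)·(-2) - (-5)·(-5) = 10 - 25 = -15
k: (-5)·(-2) - 4·(-2) = 10 - (-8) = 18
m × n = (-30, -15, 18)
|m × n| = √((-30)² + (-15)² + 18²) = √1449 ≈ 38.0657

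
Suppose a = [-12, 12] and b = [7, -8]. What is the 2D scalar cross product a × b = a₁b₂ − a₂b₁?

(-12)·(-8) - 12·7 = 96 - 84 = 12

12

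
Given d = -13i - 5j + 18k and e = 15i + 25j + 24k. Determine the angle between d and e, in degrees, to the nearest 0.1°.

d · e = (-13)·15 + (-5)·25 + 18·24 = -195 - 125 + 432 = 112
|d|² = 169 + 25 + 324 = 518,  |d| = √518 ≈ 22.759613
|e|² = 225 + 625 + 576 = 1426,  |e| = √1426 ≈ 37.762415
cos θ = 112 / (22.759613 · 37.762415) ≈ 0.13031
θ = arccos(0.13031) ≈ 82.5°

82.5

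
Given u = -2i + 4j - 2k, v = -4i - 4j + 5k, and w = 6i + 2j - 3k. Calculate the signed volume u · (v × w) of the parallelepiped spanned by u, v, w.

36

v × w:
i: (-4)·(-3) - 5·2 = 12 - 10 = 2
j: 5·6 - (-4)·(-3) = 30 - 12 = 18
k: (-4)·2 - (-4)·6 = -8 - (-24) = 16
v × w = (2, 18, 16)
u · (v × w) = (-2)·2 + 4·18 + (-2)·16 = -4 + 72 - 32 = 36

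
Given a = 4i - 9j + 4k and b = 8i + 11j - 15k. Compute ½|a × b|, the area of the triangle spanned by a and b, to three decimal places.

86.892

i: (-9)·(-15) - 4·11 = 135 - 44 = 91
j: 4·8 - 4·(-15) = 32 - (-60) = 92
k: 4·11 - (-9)·8 = 44 - (-72) = 116
a × b = (91, 92, 116)
|a × b| = √(91² + 92² + 116²) = √30201 ≈ 173.7843
area = ½ · 173.7843 ≈ 86.892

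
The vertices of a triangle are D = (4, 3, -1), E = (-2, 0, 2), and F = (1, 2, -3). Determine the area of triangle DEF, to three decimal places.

11.522

DE = (-6, -3, 3),  DF = (-3, -1, -2)
i: (-3)·(-2) - 3·(-1) = 6 - (-3) = 9
j: 3·(-3) - (-6)·(-2) = -9 - 12 = -21
k: (-6)·(-1) - (-3)·(-3) = 6 - 9 = -3
DE × DF = (9, -21, -3)
|DE × DF| = √531 ≈ 23.0434
area = ½ · 23.0434 ≈ 11.522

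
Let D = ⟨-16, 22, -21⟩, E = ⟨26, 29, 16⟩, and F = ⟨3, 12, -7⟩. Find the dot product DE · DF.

1246

DE = E − D = (42, 7, 37)
DF = F − D = (19, -10, 14)
DE · DF = 42·19 + 7·(-10) + 37·14 = 798 - 70 + 518 = 1246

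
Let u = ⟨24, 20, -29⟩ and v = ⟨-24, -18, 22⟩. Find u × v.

(-82, 168, 48)

i: 20·22 - (-29)·(-18) = 440 - 522 = -82
j: (-29)·(-24) - 24·22 = 696 - 528 = 168
k: 24·(-18) - 20·(-24) = -432 - (-480) = 48
u × v = (-82, 168, 48)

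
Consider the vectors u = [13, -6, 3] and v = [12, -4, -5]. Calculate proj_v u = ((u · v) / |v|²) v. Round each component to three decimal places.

(10.703, -3.568, -4.459)

u · v = 13·12 + (-6)·(-4) + 3·(-5) = 156 + 24 - 15 = 165
|v|² = 144 + 16 + 25 = 185
proj_v u = (165/185) · (12, -4, -5) ≈ (10.703, -3.568, -4.459)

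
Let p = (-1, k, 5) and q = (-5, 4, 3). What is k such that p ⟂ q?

p · q = (-1)·(-5) + k·4 + 5·3 = 20 + 4k
Set equal to 0: 4k = -20, so k = -5.

-5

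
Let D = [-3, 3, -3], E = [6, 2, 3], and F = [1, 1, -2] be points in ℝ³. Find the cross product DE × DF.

(11, 15, -14)

DE = (9, -1, 6)
DF = (4, -2, 1)
i: (-1)·1 - 6·(-2) = -1 - (-12) = 11
j: 6·4 - 9·1 = 24 - 9 = 15
k: 9·(-2) - (-1)·4 = -18 - (-4) = -14
DE × DF = (11, 15, -14)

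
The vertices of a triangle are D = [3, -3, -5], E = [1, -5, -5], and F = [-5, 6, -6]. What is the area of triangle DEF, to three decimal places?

17.059

DE = (-2, -2, 0),  DF = (-8, 9, -1)
i: (-2)·(-1) - 0·9 = 2 - 0 = 2
j: 0·(-8) - (-2)·(-1) = 0 - 2 = -2
k: (-2)·9 - (-2)·(-8) = -18 - 16 = -34
DE × DF = (2, -2, -34)
|DE × DF| = √1164 ≈ 34.1174
area = ½ · 34.1174 ≈ 17.059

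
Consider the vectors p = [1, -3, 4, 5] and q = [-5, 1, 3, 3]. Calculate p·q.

p · q = 1·(-5) + (-3)·1 + 4·3 + 5·3 = -5 - 3 + 12 + 15 = 19

19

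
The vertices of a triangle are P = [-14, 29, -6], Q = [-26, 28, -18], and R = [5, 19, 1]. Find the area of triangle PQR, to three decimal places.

PQ = (-12, -1, -12),  PR = (19, -10, 7)
i: (-1)·7 - (-12)·(-10) = -7 - 120 = -127
j: (-12)·19 - (-12)·7 = -228 - (-84) = -144
k: (-12)·(-10) - (-1)·19 = 120 - (-19) = 139
PQ × PR = (-127, -144, 139)
|PQ × PR| = √56186 ≈ 237.0359
area = ½ · 237.0359 ≈ 118.518

118.518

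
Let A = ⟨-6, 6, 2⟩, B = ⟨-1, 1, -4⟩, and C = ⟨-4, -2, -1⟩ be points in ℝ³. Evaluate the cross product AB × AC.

(-33, 3, -30)

AB = (5, -5, -6)
AC = (2, -8, -3)
i: (-5)·(-3) - (-6)·(-8) = 15 - 48 = -33
j: (-6)·2 - 5·(-3) = -12 - (-15) = 3
k: 5·(-8) - (-5)·2 = -40 - (-10) = -30
AB × AC = (-33, 3, -30)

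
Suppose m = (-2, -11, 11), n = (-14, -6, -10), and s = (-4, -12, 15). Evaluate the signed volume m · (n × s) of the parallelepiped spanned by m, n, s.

-746

n × s:
i: (-6)·15 - (-10)·(-12) = -90 - 120 = -210
j: (-10)·(-4) - (-14)·15 = 40 - (-210) = 250
k: (-14)·(-12) - (-6)·(-4) = 168 - 24 = 144
n × s = (-210, 250, 144)
m · (n × s) = (-2)·(-210) + (-11)·250 + 11·144 = 420 - 2750 + 1584 = -746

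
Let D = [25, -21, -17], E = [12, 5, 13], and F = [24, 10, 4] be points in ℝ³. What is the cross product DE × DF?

DE = (-13, 26, 30)
DF = (-1, 31, 21)
i: 26·21 - 30·31 = 546 - 930 = -384
j: 30·(-1) - (-13)·21 = -30 - (-273) = 243
k: (-13)·31 - 26·(-1) = -403 - (-26) = -377
DE × DF = (-384, 243, -377)

(-384, 243, -377)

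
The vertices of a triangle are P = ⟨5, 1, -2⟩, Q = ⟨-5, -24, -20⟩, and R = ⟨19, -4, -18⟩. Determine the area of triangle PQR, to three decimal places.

326.284

PQ = (-10, -25, -18),  PR = (14, -5, -16)
i: (-25)·(-16) - (-18)·(-5) = 400 - 90 = 310
j: (-18)·14 - (-10)·(-16) = -252 - 160 = -412
k: (-10)·(-5) - (-25)·14 = 50 - (-350) = 400
PQ × PR = (310, -412, 400)
|PQ × PR| = √425844 ≈ 652.5672
area = ½ · 652.5672 ≈ 326.284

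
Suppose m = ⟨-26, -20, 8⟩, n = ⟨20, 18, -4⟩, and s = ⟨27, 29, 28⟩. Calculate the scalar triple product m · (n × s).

-2008

n × s:
i: 18·28 - (-4)·29 = 504 - (-116) = 620
j: (-4)·27 - 20·28 = -108 - 560 = -668
k: 20·29 - 18·27 = 580 - 486 = 94
n × s = (620, -668, 94)
m · (n × s) = (-26)·620 + (-20)·(-668) + 8·94 = -16120 + 13360 + 752 = -2008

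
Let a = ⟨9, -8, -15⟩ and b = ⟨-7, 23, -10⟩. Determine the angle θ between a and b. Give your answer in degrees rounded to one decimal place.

a · b = 9·(-7) + (-8)·23 + (-15)·(-10) = -63 - 184 + 150 = -97
|a|² = 81 + 64 + 225 = 370,  |a| = √370 ≈ 19.235384
|b|² = 49 + 529 + 100 = 678,  |b| = √678 ≈ 26.038433
cos θ = -97 / (19.235384 · 26.038433) ≈ -0.19367
θ = arccos(-0.19367) ≈ 101.2°

101.2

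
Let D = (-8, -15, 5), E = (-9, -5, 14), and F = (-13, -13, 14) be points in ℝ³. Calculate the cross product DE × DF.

(72, -36, 48)

DE = (-1, 10, 9)
DF = (-5, 2, 9)
i: 10·9 - 9·2 = 90 - 18 = 72
j: 9·(-5) - (-1)·9 = -45 - (-9) = -36
k: (-1)·2 - 10·(-5) = -2 - (-50) = 48
DE × DF = (72, -36, 48)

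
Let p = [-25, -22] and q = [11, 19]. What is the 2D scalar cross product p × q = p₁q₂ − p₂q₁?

-233

(-25)·19 - (-22)·11 = -475 - (-242) = -233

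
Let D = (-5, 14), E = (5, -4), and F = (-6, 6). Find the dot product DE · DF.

DE = E − D = (10, -18)
DF = F − D = (-1, -8)
DE · DF = 10·(-1) + (-18)·(-8) = -10 + 144 = 134

134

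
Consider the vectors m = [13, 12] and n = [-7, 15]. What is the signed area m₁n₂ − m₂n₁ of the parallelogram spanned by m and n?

279

13·15 - 12·(-7) = 195 - (-84) = 279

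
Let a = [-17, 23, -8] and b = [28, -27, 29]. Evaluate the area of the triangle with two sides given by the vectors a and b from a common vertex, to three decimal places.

278.382

i: 23·29 - (-8)·(-27) = 667 - 216 = 451
j: (-8)·28 - (-17)·29 = -224 - (-493) = 269
k: (-17)·(-27) - 23·28 = 459 - 644 = -185
a × b = (451, 269, -185)
|a × b| = √(451² + 269² + (-185)²) = √309987 ≈ 556.7648
area = ½ · 556.7648 ≈ 278.382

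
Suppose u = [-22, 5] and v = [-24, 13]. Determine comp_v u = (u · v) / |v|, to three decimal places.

u · v = (-22)·(-24) + 5·13 = 528 + 65 = 593
|v| = √(576 + 169) = √745 ≈ 27.2947
comp_v u = 593 / √745 ≈ 21.726

21.726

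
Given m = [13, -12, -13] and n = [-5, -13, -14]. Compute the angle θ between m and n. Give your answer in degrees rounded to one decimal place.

m · n = 13·(-5) + (-12)·(-13) + (-13)·(-14) = -65 + 156 + 182 = 273
|m|² = 169 + 144 + 169 = 482,  |m| = √482 ≈ 21.954498
|n|² = 25 + 169 + 196 = 390,  |n| = √390 ≈ 19.748418
cos θ = 273 / (21.954498 · 19.748418) ≈ 0.62966
θ = arccos(0.62966) ≈ 51.0°

51.0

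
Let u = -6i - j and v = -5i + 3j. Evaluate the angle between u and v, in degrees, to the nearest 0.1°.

u · v = (-6)·(-5) + (-1)·3 = 30 - 3 = 27
|u|² = 36 + 1 = 37,  |u| = √37 ≈ 6.082763
|v|² = 25 + 9 = 34,  |v| = √34 ≈ 5.830952
cos θ = 27 / (6.082763 · 5.830952) ≈ 0.76124
θ = arccos(0.76124) ≈ 40.4°

40.4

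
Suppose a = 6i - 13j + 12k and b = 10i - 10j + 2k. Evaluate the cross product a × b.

i: (-13)·2 - 12·(-10) = -26 - (-120) = 94
j: 12·10 - 6·2 = 120 - 12 = 108
k: 6·(-10) - (-13)·10 = -60 - (-130) = 70
a × b = (94, 108, 70)

(94, 108, 70)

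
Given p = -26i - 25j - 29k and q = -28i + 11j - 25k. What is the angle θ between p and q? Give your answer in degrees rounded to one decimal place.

p · q = (-26)·(-28) + (-25)·11 + (-29)·(-25) = 728 - 275 + 725 = 1178
|p|² = 676 + 625 + 841 = 2142,  |p| = √2142 ≈ 46.281746
|q|² = 784 + 121 + 625 = 1530,  |q| = √1530 ≈ 39.115214
cos θ = 1178 / (46.281746 · 39.115214) ≈ 0.65071
θ = arccos(0.65071) ≈ 49.4°

49.4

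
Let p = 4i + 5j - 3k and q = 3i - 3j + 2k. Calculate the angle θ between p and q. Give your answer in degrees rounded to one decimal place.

105.7

p · q = 4·3 + 5·(-3) + (-3)·2 = 12 - 15 - 6 = -9
|p|² = 16 + 25 + 9 = 50,  |p| = √50 ≈ 7.071068
|q|² = 9 + 9 + 4 = 22,  |q| = √22 ≈ 4.690416
cos θ = -9 / (7.071068 · 4.690416) ≈ -0.27136
θ = arccos(-0.27136) ≈ 105.7°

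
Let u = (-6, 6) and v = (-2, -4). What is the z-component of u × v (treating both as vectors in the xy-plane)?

36

(-6)·(-4) - 6·(-2) = 24 - (-12) = 36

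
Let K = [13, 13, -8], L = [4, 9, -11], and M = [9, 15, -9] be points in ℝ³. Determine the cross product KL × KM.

KL = (-9, -4, -3)
KM = (-4, 2, -1)
i: (-4)·(-1) - (-3)·2 = 4 - (-6) = 10
j: (-3)·(-4) - (-9)·(-1) = 12 - 9 = 3
k: (-9)·2 - (-4)·(-4) = -18 - 16 = -34
KL × KM = (10, 3, -34)

(10, 3, -34)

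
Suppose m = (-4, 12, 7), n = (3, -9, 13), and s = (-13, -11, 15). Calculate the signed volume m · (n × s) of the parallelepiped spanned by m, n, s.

-3650

n × s:
i: (-9)·15 - 13·(-11) = -135 - (-143) = 8
j: 13·(-13) - 3·15 = -169 - 45 = -214
k: 3·(-11) - (-9)·(-13) = -33 - 117 = -150
n × s = (8, -214, -150)
m · (n × s) = (-4)·8 + 12·(-214) + 7·(-150) = -32 - 2568 - 1050 = -3650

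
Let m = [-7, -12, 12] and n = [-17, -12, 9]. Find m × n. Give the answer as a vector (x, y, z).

i: (-12)·9 - 12·(-12) = -108 - (-144) = 36
j: 12·(-17) - (-7)·9 = -204 - (-63) = -141
k: (-7)·(-12) - (-12)·(-17) = 84 - 204 = -120
m × n = (36, -141, -120)

(36, -141, -120)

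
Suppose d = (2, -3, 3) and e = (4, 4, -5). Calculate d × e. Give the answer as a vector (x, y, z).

i: (-3)·(-5) - 3·4 = 15 - 12 = 3
j: 3·4 - 2·(-5) = 12 - (-10) = 22
k: 2·4 - (-3)·4 = 8 - (-12) = 20
d × e = (3, 22, 20)

(3, 22, 20)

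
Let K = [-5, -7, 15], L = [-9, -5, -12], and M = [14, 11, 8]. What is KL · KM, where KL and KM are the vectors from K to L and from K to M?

KL = L − K = (-4, 2, -27)
KM = M − K = (19, 18, -7)
KL · KM = (-4)·19 + 2·18 + (-27)·(-7) = -76 + 36 + 189 = 149

149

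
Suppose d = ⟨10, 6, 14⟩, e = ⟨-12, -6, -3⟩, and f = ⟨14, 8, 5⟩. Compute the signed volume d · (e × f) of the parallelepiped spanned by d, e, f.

-120

e × f:
i: (-6)·5 - (-3)·8 = -30 - (-24) = -6
j: (-3)·14 - (-12)·5 = -42 - (-60) = 18
k: (-12)·8 - (-6)·14 = -96 - (-84) = -12
e × f = (-6, 18, -12)
d · (e × f) = 10·(-6) + 6·18 + 14·(-12) = -60 + 108 - 168 = -120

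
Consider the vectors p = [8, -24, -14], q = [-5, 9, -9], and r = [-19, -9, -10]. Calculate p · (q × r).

-7296

q × r:
i: 9·(-10) - (-9)·(-9) = -90 - 81 = -171
j: (-9)·(-19) - (-5)·(-10) = 171 - 50 = 121
k: (-5)·(-9) - 9·(-19) = 45 - (-171) = 216
q × r = (-171, 121, 216)
p · (q × r) = 8·(-171) + (-24)·121 + (-14)·216 = -1368 - 2904 - 3024 = -7296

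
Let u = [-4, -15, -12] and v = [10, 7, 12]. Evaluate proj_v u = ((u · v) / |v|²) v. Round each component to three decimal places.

u · v = (-4)·10 + (-15)·7 + (-12)·12 = -40 - 105 - 144 = -289
|v|² = 100 + 49 + 144 = 293
proj_v u = (-289/293) · (10, 7, 12) ≈ (-9.863, -6.904, -11.836)

(-9.863, -6.904, -11.836)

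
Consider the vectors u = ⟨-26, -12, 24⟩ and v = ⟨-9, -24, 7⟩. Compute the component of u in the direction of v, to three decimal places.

25.968

u · v = (-26)·(-9) + (-12)·(-24) + 24·7 = 234 + 288 + 168 = 690
|v| = √(81 + 576 + 49) = √706 ≈ 26.5707
comp_v u = 690 / √706 ≈ 25.968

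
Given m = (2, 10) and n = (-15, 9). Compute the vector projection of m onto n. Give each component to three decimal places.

m · n = 2·(-15) + 10·9 = -30 + 90 = 60
|n|² = 225 + 81 = 306
proj_n m = (60/306) · (-15, 9) ≈ (-2.941, 1.765)

(-2.941, 1.765)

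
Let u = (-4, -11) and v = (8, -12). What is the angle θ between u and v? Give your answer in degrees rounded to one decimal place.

53.7

u · v = (-4)·8 + (-11)·(-12) = -32 + 132 = 100
|u|² = 16 + 121 = 137,  |u| = √137 ≈ 11.704700
|v|² = 64 + 144 = 208,  |v| = √208 ≈ 14.422205
cos θ = 100 / (11.704700 · 14.422205) ≈ 0.59239
θ = arccos(0.59239) ≈ 53.7°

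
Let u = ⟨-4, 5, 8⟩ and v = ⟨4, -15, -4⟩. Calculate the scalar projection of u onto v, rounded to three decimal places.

-7.673

u · v = (-4)·4 + 5·(-15) + 8·(-4) = -16 - 75 - 32 = -123
|v| = √(16 + 225 + 16) = √257 ≈ 16.0312
comp_v u = -123 / √257 ≈ -7.673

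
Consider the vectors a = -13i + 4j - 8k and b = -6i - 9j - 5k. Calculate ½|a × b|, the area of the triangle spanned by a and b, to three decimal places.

84.608

i: 4·(-5) - (-8)·(-9) = -20 - 72 = -92
j: (-8)·(-6) - (-13)·(-5) = 48 - 65 = -17
k: (-13)·(-9) - 4·(-6) = 117 - (-24) = 141
a × b = (-92, -17, 141)
|a × b| = √((-92)² + (-17)² + 141²) = √28634 ≈ 169.2158
area = ½ · 169.2158 ≈ 84.608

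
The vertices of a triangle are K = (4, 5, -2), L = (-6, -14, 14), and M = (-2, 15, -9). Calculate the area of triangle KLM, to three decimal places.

KL = (-10, -19, 16),  KM = (-6, 10, -7)
i: (-19)·(-7) - 16·10 = 133 - 160 = -27
j: 16·(-6) - (-10)·(-7) = -96 - 70 = -166
k: (-10)·10 - (-19)·(-6) = -100 - 114 = -214
KL × KM = (-27, -166, -214)
|KL × KM| = √74081 ≈ 272.1783
area = ½ · 272.1783 ≈ 136.089

136.089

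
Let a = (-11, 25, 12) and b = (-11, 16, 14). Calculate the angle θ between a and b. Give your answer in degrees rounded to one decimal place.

15.2

a · b = (-11)·(-11) + 25·16 + 12·14 = 121 + 400 + 168 = 689
|a|² = 121 + 625 + 144 = 890,  |a| = √890 ≈ 29.832868
|b|² = 121 + 256 + 196 = 573,  |b| = √573 ≈ 23.937418
cos θ = 689 / (29.832868 · 23.937418) ≈ 0.96482
θ = arccos(0.96482) ≈ 15.2°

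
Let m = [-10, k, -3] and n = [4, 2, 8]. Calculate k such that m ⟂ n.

32

m · n = (-10)·4 + k·2 + (-3)·8 = -64 + 2k
Set equal to 0: 2k = 64, so k = 32.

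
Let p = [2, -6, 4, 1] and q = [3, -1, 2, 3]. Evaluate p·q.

23

p · q = 2·3 + (-6)·(-1) + 4·2 + 1·3 = 6 + 6 + 8 + 3 = 23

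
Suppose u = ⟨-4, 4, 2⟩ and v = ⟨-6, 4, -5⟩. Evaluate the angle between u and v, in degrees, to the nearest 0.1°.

55.3

u · v = (-4)·(-6) + 4·4 + 2·(-5) = 24 + 16 - 10 = 30
|u|² = 16 + 16 + 4 = 36,  |u| = √36 ≈ 6.000000
|v|² = 36 + 16 + 25 = 77,  |v| = √77 ≈ 8.774964
cos θ = 30 / (6.000000 · 8.774964) ≈ 0.56980
θ = arccos(0.56980) ≈ 55.3°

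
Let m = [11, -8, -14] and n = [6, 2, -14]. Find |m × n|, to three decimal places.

i: (-8)·(-14) - (-14)·2 = 112 - (-28) = 140
j: (-14)·6 - 11·(-14) = -84 - (-154) = 70
k: 11·2 - (-8)·6 = 22 - (-48) = 70
m × n = (140, 70, 70)
|m × n| = √(140² + 70² + 70²) = √29400 ≈ 171.4643

171.464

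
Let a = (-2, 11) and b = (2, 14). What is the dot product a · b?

150

a · b = (-2)·2 + 11·14 = -4 + 154 = 150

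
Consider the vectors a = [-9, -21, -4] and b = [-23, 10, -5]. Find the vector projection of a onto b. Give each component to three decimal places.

a · b = (-9)·(-23) + (-21)·10 + (-4)·(-5) = 207 - 210 + 20 = 17
|b|² = 529 + 100 + 25 = 654
proj_b a = (17/654) · (-23, 10, -5) ≈ (-0.598, 0.260, -0.130)

(-0.598, 0.260, -0.130)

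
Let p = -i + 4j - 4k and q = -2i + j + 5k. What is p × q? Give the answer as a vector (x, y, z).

i: 4·5 - (-4)·1 = 20 - (-4) = 24
j: (-4)·(-2) - (-1)·5 = 8 - (-5) = 13
k: (-1)·1 - 4·(-2) = -1 - (-8) = 7
p × q = (24, 13, 7)

(24, 13, 7)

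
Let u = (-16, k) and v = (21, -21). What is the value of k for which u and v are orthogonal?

-16

u · v = (-16)·21 + k·(-21) = -336 - 21k
Set equal to 0: -21k = 336, so k = -16.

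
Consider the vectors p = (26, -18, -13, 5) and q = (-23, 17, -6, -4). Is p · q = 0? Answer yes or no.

p · q = 26·(-23) + (-18)·17 + (-13)·(-6) + 5·(-4) = -598 - 306 + 78 - 20 = -846
Nonzero, so the vectors are not orthogonal.

no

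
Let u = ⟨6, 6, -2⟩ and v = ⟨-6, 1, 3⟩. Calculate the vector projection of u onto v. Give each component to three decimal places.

u · v = 6·(-6) + 6·1 + (-2)·3 = -36 + 6 - 6 = -36
|v|² = 36 + 1 + 9 = 46
proj_v u = (-36/46) · (-6, 1, 3) ≈ (4.696, -0.783, -2.348)

(4.696, -0.783, -2.348)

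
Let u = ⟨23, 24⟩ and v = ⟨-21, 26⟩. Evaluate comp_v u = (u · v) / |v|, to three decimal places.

4.219

u · v = 23·(-21) + 24·26 = -483 + 624 = 141
|v| = √(441 + 676) = √1117 ≈ 33.4215
comp_v u = 141 / √1117 ≈ 4.219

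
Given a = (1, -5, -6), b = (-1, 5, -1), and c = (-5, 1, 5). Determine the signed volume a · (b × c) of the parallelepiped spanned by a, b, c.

b × c:
i: 5·5 - (-1)·1 = 25 - (-1) = 26
j: (-1)·(-5) - (-1)·5 = 5 - (-5) = 10
k: (-1)·1 - 5·(-5) = -1 - (-25) = 24
b × c = (26, 10, 24)
a · (b × c) = 1·26 + (-5)·10 + (-6)·24 = 26 - 50 - 144 = -168

-168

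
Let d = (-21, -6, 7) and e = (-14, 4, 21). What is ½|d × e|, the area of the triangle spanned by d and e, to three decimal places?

i: (-6)·21 - 7·4 = -126 - 28 = -154
j: 7·(-14) - (-21)·21 = -98 - (-441) = 343
k: (-21)·4 - (-6)·(-14) = -84 - 84 = -168
d × e = (-154, 343, -168)
|d × e| = √((-154)² + 343² + (-168)²) = √169589 ≈ 411.8119
area = ½ · 411.8119 ≈ 205.906

205.906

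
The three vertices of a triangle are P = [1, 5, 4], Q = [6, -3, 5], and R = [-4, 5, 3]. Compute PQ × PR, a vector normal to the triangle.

PQ = (5, -8, 1)
PR = (-5, 0, -1)
i: (-8)·(-1) - 1·0 = 8 - 0 = 8
j: 1·(-5) - 5·(-1) = -5 - (-5) = 0
k: 5·0 - (-8)·(-5) = 0 - 40 = -40
PQ × PR = (8, 0, -40)

(8, 0, -40)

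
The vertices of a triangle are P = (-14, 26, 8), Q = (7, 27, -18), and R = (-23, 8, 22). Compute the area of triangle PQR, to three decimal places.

PQ = (21, 1, -26),  PR = (-9, -18, 14)
i: 1·14 - (-26)·(-18) = 14 - 468 = -454
j: (-26)·(-9) - 21·14 = 234 - 294 = -60
k: 21·(-18) - 1·(-9) = -378 - (-9) = -369
PQ × PR = (-454, -60, -369)
|PQ × PR| = √345877 ≈ 588.1131
area = ½ · 588.1131 ≈ 294.057

294.057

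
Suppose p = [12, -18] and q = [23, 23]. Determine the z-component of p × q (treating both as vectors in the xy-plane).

12·23 - (-18)·23 = 276 - (-414) = 690

690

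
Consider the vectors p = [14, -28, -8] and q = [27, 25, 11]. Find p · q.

-410

p · q = 14·27 + (-28)·25 + (-8)·11 = 378 - 700 - 88 = -410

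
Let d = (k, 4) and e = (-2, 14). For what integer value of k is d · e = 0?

28

d · e = k·(-2) + 4·14 = 56 - 2k
Set equal to 0: -2k = -56, so k = 28.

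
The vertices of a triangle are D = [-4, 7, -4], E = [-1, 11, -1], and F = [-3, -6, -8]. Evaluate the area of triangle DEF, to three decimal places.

DE = (3, 4, 3),  DF = (1, -13, -4)
i: 4·(-4) - 3·(-13) = -16 - (-39) = 23
j: 3·1 - 3·(-4) = 3 - (-12) = 15
k: 3·(-13) - 4·1 = -39 - 4 = -43
DE × DF = (23, 15, -43)
|DE × DF| = √2603 ≈ 51.0196
area = ½ · 51.0196 ≈ 25.510

25.510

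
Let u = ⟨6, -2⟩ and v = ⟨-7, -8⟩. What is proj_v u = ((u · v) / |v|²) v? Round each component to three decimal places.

u · v = 6·(-7) + (-2)·(-8) = -42 + 16 = -26
|v|² = 49 + 64 = 113
proj_v u = (-26/113) · (-7, -8) ≈ (1.611, 1.841)

(1.611, 1.841)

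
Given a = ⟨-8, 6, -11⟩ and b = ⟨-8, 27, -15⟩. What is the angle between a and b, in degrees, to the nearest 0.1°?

a · b = (-8)·(-8) + 6·27 + (-11)·(-15) = 64 + 162 + 165 = 391
|a|² = 64 + 36 + 121 = 221,  |a| = √221 ≈ 14.866069
|b|² = 64 + 729 + 225 = 1018,  |b| = √1018 ≈ 31.906112
cos θ = 391 / (14.866069 · 31.906112) ≈ 0.82434
θ = arccos(0.82434) ≈ 34.5°

34.5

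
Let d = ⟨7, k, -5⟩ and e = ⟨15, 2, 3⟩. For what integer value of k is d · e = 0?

-45

d · e = 7·15 + k·2 + (-5)·3 = 90 + 2k
Set equal to 0: 2k = -90, so k = -45.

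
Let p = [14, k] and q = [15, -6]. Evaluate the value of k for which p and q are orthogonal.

p · q = 14·15 + k·(-6) = 210 - 6k
Set equal to 0: -6k = -210, so k = 35.

35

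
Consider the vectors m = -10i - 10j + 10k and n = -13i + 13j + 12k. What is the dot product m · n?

m · n = (-10)·(-13) + (-10)·13 + 10·12 = 130 - 130 + 120 = 120

120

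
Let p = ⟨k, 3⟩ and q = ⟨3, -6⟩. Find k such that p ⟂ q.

6

p · q = k·3 + 3·(-6) = -18 + 3k
Set equal to 0: 3k = 18, so k = 6.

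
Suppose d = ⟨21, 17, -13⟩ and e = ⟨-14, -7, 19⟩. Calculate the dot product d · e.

-660

d · e = 21·(-14) + 17·(-7) + (-13)·19 = -294 - 119 - 247 = -660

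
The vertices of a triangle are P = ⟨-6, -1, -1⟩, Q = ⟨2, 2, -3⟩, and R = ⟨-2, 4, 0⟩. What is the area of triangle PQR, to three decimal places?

17.385

PQ = (8, 3, -2),  PR = (4, 5, 1)
i: 3·1 - (-2)·5 = 3 - (-10) = 13
j: (-2)·4 - 8·1 = -8 - 8 = -16
k: 8·5 - 3·4 = 40 - 12 = 28
PQ × PR = (13, -16, 28)
|PQ × PR| = √1209 ≈ 34.7707
area = ½ · 34.7707 ≈ 17.385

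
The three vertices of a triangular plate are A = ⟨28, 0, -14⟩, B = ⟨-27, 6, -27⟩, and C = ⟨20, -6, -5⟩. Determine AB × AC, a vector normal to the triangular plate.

AB = (-55, 6, -13)
AC = (-8, -6, 9)
i: 6·9 - (-13)·(-6) = 54 - 78 = -24
j: (-13)·(-8) - (-55)·9 = 104 - (-495) = 599
k: (-55)·(-6) - 6·(-8) = 330 - (-48) = 378
AB × AC = (-24, 599, 378)

(-24, 599, 378)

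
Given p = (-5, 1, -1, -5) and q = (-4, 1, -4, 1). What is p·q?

20

p · q = (-5)·(-4) + 1·1 + (-1)·(-4) + (-5)·1 = 20 + 1 + 4 - 5 = 20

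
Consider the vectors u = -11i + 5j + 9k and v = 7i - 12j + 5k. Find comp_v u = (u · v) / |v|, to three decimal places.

u · v = (-11)·7 + 5·(-12) + 9·5 = -77 - 60 + 45 = -92
|v| = √(49 + 144 + 25) = √218 ≈ 14.7648
comp_v u = -92 / √218 ≈ -6.231

-6.231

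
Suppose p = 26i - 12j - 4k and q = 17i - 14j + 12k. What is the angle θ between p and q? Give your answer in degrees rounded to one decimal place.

p · q = 26·17 + (-12)·(-14) + (-4)·12 = 442 + 168 - 48 = 562
|p|² = 676 + 144 + 16 = 836,  |p| = √836 ≈ 28.913665
|q|² = 289 + 196 + 144 = 629,  |q| = √629 ≈ 25.079872
cos θ = 562 / (28.913665 · 25.079872) ≈ 0.77501
θ = arccos(0.77501) ≈ 39.2°

39.2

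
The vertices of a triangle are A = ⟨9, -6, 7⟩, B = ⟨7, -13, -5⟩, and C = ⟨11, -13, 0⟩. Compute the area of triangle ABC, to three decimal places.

29.381

AB = (-2, -7, -12),  AC = (2, -7, -7)
i: (-7)·(-7) - (-12)·(-7) = 49 - 84 = -35
j: (-12)·2 - (-2)·(-7) = -24 - 14 = -38
k: (-2)·(-7) - (-7)·2 = 14 - (-14) = 28
AB × AC = (-35, -38, 28)
|AB × AC| = √3453 ≈ 58.7622
area = ½ · 58.7622 ≈ 29.381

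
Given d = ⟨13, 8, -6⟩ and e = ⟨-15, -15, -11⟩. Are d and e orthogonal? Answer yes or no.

d · e = 13·(-15) + 8·(-15) + (-6)·(-11) = -195 - 120 + 66 = -249
Nonzero, so the vectors are not orthogonal.

no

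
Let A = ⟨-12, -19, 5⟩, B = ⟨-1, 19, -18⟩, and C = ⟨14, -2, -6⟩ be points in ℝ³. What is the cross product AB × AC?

(-27, -477, -801)

AB = (11, 38, -23)
AC = (26, 17, -11)
i: 38·(-11) - (-23)·17 = -418 - (-391) = -27
j: (-23)·26 - 11·(-11) = -598 - (-121) = -477
k: 11·17 - 38·26 = 187 - 988 = -801
AB × AC = (-27, -477, -801)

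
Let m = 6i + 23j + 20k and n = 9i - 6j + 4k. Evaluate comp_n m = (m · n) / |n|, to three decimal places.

m · n = 6·9 + 23·(-6) + 20·4 = 54 - 138 + 80 = -4
|n| = √(81 + 36 + 16) = √133 ≈ 11.5326
comp_n m = -4 / √133 ≈ -0.347

-0.347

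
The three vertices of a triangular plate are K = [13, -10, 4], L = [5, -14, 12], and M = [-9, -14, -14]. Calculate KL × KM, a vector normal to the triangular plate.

KL = (-8, -4, 8)
KM = (-22, -4, -18)
i: (-4)·(-18) - 8·(-4) = 72 - (-32) = 104
j: 8·(-22) - (-8)·(-18) = -176 - 144 = -320
k: (-8)·(-4) - (-4)·(-22) = 32 - 88 = -56
KL × KM = (104, -320, -56)

(104, -320, -56)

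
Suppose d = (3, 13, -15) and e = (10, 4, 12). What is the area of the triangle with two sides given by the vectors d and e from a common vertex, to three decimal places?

i: 13·12 - (-15)·4 = 156 - (-60) = 216
j: (-15)·10 - 3·12 = -150 - 36 = -186
k: 3·4 - 13·10 = 12 - 130 = -118
d × e = (216, -186, -118)
|d × e| = √(216² + (-186)² + (-118)²) = √95176 ≈ 308.5061
area = ½ · 308.5061 ≈ 154.253

154.253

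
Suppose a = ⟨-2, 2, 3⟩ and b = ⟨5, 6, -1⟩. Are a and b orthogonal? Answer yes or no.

a · b = (-2)·5 + 2·6 + 3·(-1) = -10 + 12 - 3 = -1
Nonzero, so the vectors are not orthogonal.

no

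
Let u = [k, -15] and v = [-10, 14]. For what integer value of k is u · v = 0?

u · v = k·(-10) + (-15)·14 = -210 - 10k
Set equal to 0: -10k = 210, so k = -21.

-21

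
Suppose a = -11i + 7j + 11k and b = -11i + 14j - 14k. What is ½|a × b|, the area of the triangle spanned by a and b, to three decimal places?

190.432

i: 7·(-14) - 11·14 = -98 - 154 = -252
j: 11·(-11) - (-11)·(-14) = -121 - 154 = -275
k: (-11)·14 - 7·(-11) = -154 - (-77) = -77
a × b = (-252, -275, -77)
|a × b| = √((-252)² + (-275)² + (-77)²) = √145058 ≈ 380.8648
area = ½ · 380.8648 ≈ 190.432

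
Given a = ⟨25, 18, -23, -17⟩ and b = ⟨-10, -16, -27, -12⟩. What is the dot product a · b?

a · b = 25·(-10) + 18·(-16) + (-23)·(-27) + (-17)·(-12) = -250 - 288 + 621 + 204 = 287

287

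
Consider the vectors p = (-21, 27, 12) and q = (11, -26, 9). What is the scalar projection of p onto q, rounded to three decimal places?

p · q = (-21)·11 + 27·(-26) + 12·9 = -231 - 702 + 108 = -825
|q| = √(121 + 676 + 81) = √878 ≈ 29.6311
comp_q p = -825 / √878 ≈ -27.842

-27.842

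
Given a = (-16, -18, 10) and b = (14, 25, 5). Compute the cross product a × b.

i: (-18)·5 - 10·25 = -90 - 250 = -340
j: 10·14 - (-16)·5 = 140 - (-80) = 220
k: (-16)·25 - (-18)·14 = -400 - (-252) = -148
a × b = (-340, 220, -148)

(-340, 220, -148)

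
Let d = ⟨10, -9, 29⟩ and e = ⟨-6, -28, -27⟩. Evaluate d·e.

-591

d · e = 10·(-6) + (-9)·(-28) + 29·(-27) = -60 + 252 - 783 = -591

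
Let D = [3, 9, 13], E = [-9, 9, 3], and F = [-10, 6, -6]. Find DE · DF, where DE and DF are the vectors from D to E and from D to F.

DE = E − D = (-12, 0, -10)
DF = F − D = (-13, -3, -19)
DE · DF = (-12)·(-13) + 0·(-3) + (-10)·(-19) = 156 + 0 + 190 = 346

346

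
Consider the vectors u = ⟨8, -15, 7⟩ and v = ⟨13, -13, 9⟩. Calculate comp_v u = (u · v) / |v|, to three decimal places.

u · v = 8·13 + (-15)·(-13) + 7·9 = 104 + 195 + 63 = 362
|v| = √(169 + 169 + 81) = √419 ≈ 20.4695
comp_v u = 362 / √419 ≈ 17.685

17.685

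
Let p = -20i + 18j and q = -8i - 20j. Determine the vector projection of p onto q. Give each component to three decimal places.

(3.448, 8.621)

p · q = (-20)·(-8) + 18·(-20) = 160 - 360 = -200
|q|² = 64 + 400 = 464
proj_q p = (-200/464) · (-8, -20) ≈ (3.448, 8.621)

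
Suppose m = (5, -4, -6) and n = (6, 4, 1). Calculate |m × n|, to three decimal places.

63.380

i: (-4)·1 - (-6)·4 = -4 - (-24) = 20
j: (-6)·6 - 5·1 = -36 - 5 = -41
k: 5·4 - (-4)·6 = 20 - (-24) = 44
m × n = (20, -41, 44)
|m × n| = √(20² + (-41)² + 44²) = √4017 ≈ 63.3798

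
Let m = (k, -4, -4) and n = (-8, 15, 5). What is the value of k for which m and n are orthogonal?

-10

m · n = k·(-8) + (-4)·15 + (-4)·5 = -80 - 8k
Set equal to 0: -8k = 80, so k = -10.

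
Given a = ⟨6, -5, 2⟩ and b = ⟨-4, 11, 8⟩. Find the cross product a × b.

i: (-5)·8 - 2·11 = -40 - 22 = -62
j: 2·(-4) - 6·8 = -8 - 48 = -56
k: 6·11 - (-5)·(-4) = 66 - 20 = 46
a × b = (-62, -56, 46)

(-62, -56, 46)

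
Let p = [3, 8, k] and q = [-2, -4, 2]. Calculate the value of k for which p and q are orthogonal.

19

p · q = 3·(-2) + 8·(-4) + k·2 = -38 + 2k
Set equal to 0: 2k = 38, so k = 19.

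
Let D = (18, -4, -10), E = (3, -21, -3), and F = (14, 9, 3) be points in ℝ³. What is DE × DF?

DE = (-15, -17, 7)
DF = (-4, 13, 13)
i: (-17)·13 - 7·13 = -221 - 91 = -312
j: 7·(-4) - (-15)·13 = -28 - (-195) = 167
k: (-15)·13 - (-17)·(-4) = -195 - 68 = -263
DE × DF = (-312, 167, -263)

(-312, 167, -263)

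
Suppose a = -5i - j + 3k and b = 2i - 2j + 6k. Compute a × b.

i: (-1)·6 - 3·(-2) = -6 - (-6) = 0
j: 3·2 - (-5)·6 = 6 - (-30) = 36
k: (-5)·(-2) - (-1)·2 = 10 - (-2) = 12
a × b = (0, 36, 12)

(0, 36, 12)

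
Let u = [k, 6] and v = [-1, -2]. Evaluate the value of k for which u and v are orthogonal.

-12

u · v = k·(-1) + 6·(-2) = -12 - 1k
Set equal to 0: -1k = 12, so k = -12.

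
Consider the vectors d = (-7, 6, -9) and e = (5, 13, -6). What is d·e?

97

d · e = (-7)·5 + 6·13 + (-9)·(-6) = -35 + 78 + 54 = 97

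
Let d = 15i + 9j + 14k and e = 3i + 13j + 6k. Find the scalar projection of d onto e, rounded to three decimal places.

16.816

d · e = 15·3 + 9·13 + 14·6 = 45 + 117 + 84 = 246
|e| = √(9 + 169 + 36) = √214 ≈ 14.6287
comp_e d = 246 / √214 ≈ 16.816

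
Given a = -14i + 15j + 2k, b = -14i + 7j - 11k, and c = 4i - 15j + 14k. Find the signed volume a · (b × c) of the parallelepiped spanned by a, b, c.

3582

b × c:
i: 7·14 - (-11)·(-15) = 98 - 165 = -67
j: (-11)·4 - (-14)·14 = -44 - (-196) = 152
k: (-14)·(-15) - 7·4 = 210 - 28 = 182
b × c = (-67, 152, 182)
a · (b × c) = (-14)·(-67) + 15·152 + 2·182 = 938 + 2280 + 364 = 3582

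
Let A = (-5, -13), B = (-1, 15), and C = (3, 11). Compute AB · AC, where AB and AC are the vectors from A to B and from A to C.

704

AB = B − A = (4, 28)
AC = C − A = (8, 24)
AB · AC = 4·8 + 28·24 = 32 + 672 = 704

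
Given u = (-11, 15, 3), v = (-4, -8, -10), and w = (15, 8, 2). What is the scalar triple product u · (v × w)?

v × w:
i: (-8)·2 - (-10)·8 = -16 - (-80) = 64
j: (-10)·15 - (-4)·2 = -150 - (-8) = -142
k: (-4)·8 - (-8)·15 = -32 - (-120) = 88
v × w = (64, -142, 88)
u · (v × w) = (-11)·64 + 15·(-142) + 3·88 = -704 - 2130 + 264 = -2570

-2570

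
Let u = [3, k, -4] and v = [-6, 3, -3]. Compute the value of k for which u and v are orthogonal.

2

u · v = 3·(-6) + k·3 + (-4)·(-3) = -6 + 3k
Set equal to 0: 3k = 6, so k = 2.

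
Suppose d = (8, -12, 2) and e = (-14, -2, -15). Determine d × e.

i: (-12)·(-15) - 2·(-2) = 180 - (-4) = 184
j: 2·(-14) - 8·(-15) = -28 - (-120) = 92
k: 8·(-2) - (-12)·(-14) = -16 - 168 = -184
d × e = (184, 92, -184)

(184, 92, -184)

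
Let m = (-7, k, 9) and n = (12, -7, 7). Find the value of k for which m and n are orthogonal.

-3

m · n = (-7)·12 + k·(-7) + 9·7 = -21 - 7k
Set equal to 0: -7k = 21, so k = -3.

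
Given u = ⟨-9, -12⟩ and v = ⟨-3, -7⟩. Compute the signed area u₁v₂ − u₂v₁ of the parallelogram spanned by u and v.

(-9)·(-7) - (-12)·(-3) = 63 - 36 = 27

27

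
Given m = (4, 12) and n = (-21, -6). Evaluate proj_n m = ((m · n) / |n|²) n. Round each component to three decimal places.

(6.868, 1.962)

m · n = 4·(-21) + 12·(-6) = -84 - 72 = -156
|n|² = 441 + 36 = 477
proj_n m = (-156/477) · (-21, -6) ≈ (6.868, 1.962)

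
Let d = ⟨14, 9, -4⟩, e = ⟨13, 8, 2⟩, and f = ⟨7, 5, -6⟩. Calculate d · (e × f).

-20

e × f:
i: 8·(-6) - 2·5 = -48 - 10 = -58
j: 2·7 - 13·(-6) = 14 - (-78) = 92
k: 13·5 - 8·7 = 65 - 56 = 9
e × f = (-58, 92, 9)
d · (e × f) = 14·(-58) + 9·92 + (-4)·9 = -812 + 828 - 36 = -20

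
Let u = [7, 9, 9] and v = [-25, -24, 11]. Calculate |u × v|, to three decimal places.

440.089

i: 9·11 - 9·(-24) = 99 - (-216) = 315
j: 9·(-25) - 7·11 = -225 - 77 = -302
k: 7·(-24) - 9·(-25) = -168 - (-225) = 57
u × v = (315, -302, 57)
|u × v| = √(315² + (-302)² + 57²) = √193678 ≈ 440.0886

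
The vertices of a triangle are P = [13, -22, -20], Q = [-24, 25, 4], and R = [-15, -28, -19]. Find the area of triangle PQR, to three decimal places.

837.429

PQ = (-37, 47, 24),  PR = (-28, -6, 1)
i: 47·1 - 24·(-6) = 47 - (-144) = 191
j: 24·(-28) - (-37)·1 = -672 - (-37) = -635
k: (-37)·(-6) - 47·(-28) = 222 - (-1316) = 1538
PQ × PR = (191, -635, 1538)
|PQ × PR| = √2805150 ≈ 1674.8582
area = ½ · 1674.8582 ≈ 837.429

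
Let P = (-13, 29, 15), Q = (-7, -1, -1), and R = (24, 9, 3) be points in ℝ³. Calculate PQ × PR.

PQ = (6, -30, -16)
PR = (37, -20, -12)
i: (-30)·(-12) - (-16)·(-20) = 360 - 320 = 40
j: (-16)·37 - 6·(-12) = -592 - (-72) = -520
k: 6·(-20) - (-30)·37 = -120 - (-1110) = 990
PQ × PR = (40, -520, 990)

(40, -520, 990)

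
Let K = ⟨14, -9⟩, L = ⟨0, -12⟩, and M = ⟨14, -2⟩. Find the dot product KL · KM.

KL = L − K = (-14, -3)
KM = M − K = (0, 7)
KL · KM = (-14)·0 + (-3)·7 = 0 - 21 = -21

-21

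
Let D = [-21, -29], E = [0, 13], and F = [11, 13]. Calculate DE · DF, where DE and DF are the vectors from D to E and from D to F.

2436

DE = E − D = (21, 42)
DF = F − D = (32, 42)
DE · DF = 21·32 + 42·42 = 672 + 1764 = 2436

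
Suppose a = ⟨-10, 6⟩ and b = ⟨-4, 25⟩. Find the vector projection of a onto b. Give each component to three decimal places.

(-1.186, 7.410)

a · b = (-10)·(-4) + 6·25 = 40 + 150 = 190
|b|² = 16 + 625 = 641
proj_b a = (190/641) · (-4, 25) ≈ (-1.186, 7.410)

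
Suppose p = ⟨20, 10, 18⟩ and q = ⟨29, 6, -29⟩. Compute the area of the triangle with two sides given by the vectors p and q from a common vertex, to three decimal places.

i: 10·(-29) - 18·6 = -290 - 108 = -398
j: 18·29 - 20·(-29) = 522 - (-580) = 1102
k: 20·6 - 10·29 = 120 - 290 = -170
p × q = (-398, 1102, -170)
|p × q| = √((-398)² + 1102² + (-170)²) = √1401708 ≈ 1183.9375
area = ½ · 1183.9375 ≈ 591.969

591.969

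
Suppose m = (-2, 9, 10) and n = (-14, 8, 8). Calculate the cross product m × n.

(-8, -124, 110)

i: 9·8 - 10·8 = 72 - 80 = -8
j: 10·(-14) - (-2)·8 = -140 - (-16) = -124
k: (-2)·8 - 9·(-14) = -16 - (-126) = 110
m × n = (-8, -124, 110)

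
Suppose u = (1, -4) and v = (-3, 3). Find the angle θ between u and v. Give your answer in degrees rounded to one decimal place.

u · v = 1·(-3) + (-4)·3 = -3 - 12 = -15
|u|² = 1 + 16 = 17,  |u| = √17 ≈ 4.123106
|v|² = 9 + 9 = 18,  |v| = √18 ≈ 4.242641
cos θ = -15 / (4.123106 · 4.242641) ≈ -0.85749
θ = arccos(-0.85749) ≈ 149.0°

149.0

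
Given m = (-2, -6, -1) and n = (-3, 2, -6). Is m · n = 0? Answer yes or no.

m · n = (-2)·(-3) + (-6)·2 + (-1)·(-6) = 6 - 12 + 6 = 0
Zero, so the vectors are orthogonal.

yes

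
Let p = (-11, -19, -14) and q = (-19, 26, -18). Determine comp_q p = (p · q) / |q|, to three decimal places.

-0.895

p · q = (-11)·(-19) + (-19)·26 + (-14)·(-18) = 209 - 494 + 252 = -33
|q| = √(361 + 676 + 324) = √1361 ≈ 36.8917
comp_q p = -33 / √1361 ≈ -0.895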